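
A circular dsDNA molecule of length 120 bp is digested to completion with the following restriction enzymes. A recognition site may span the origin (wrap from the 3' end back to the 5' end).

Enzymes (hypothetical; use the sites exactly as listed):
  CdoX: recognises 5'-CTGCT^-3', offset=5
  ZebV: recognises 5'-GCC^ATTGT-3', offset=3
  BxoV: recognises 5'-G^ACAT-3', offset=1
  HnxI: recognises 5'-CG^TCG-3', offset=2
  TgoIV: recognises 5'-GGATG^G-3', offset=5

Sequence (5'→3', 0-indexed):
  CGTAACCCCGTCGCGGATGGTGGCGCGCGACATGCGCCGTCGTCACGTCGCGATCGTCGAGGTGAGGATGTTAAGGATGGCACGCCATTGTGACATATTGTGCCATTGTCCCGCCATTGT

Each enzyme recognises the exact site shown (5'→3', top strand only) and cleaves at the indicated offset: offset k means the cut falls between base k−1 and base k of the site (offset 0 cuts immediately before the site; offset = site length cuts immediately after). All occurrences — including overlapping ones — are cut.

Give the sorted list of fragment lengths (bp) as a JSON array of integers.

Per-enzyme occurrences:
  CdoX (CTGCT, off=5): no sites
  ZebV (GCCATTGT, off=3): starts [83, 101, 112] → cuts [86, 104, 115]
  BxoV (GACAT, off=1): starts [28, 91] → cuts [29, 92]
  HnxI (CGTCG, off=2): starts [8, 37, 45, 54] → cuts [10, 39, 47, 56]
  TgoIV (GGATGG, off=5): starts [14, 74] → cuts [19, 79]

All cut coordinates (distinct, sorted): [10, 19, 29, 39, 47, 56, 79, 86, 92, 104, 115]

Fragment lengths:
  10→19: 9 bp
  19→29: 10 bp
  29→39: 10 bp
  39→47: 8 bp
  47→56: 9 bp
  56→79: 23 bp
  79→86: 7 bp
  86→92: 6 bp
  92→104: 12 bp
  104→115: 11 bp
  115→10 (wrap): 120-115+10 = 15 bp

[6,7,8,9,9,10,10,11,12,15,23]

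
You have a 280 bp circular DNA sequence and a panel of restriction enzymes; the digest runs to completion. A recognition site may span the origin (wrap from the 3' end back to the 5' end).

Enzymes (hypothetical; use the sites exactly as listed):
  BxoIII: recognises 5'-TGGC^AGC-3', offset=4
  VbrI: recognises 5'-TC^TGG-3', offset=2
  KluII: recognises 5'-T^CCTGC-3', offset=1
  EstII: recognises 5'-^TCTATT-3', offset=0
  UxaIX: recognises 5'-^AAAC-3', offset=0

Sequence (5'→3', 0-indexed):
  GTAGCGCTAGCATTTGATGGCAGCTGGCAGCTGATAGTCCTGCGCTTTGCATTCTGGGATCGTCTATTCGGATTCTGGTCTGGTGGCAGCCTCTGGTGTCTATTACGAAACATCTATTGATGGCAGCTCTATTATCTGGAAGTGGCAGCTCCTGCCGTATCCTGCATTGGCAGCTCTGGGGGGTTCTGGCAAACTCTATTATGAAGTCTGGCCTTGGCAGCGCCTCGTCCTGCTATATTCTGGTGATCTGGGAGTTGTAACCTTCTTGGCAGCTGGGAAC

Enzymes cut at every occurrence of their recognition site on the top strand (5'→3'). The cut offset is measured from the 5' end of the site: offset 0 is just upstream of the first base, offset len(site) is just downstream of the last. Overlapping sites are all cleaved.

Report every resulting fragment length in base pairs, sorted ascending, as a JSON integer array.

Site scan:
  BxoIII TGGCAGC/4: at [17, 24, 83, 120, 142, 167, 214, 266] ⇒ [21, 28, 87, 124, 146, 171, 218, 270]
  VbrI TCTGG/2: at [52, 73, 78, 91, 134, 174, 184, 206, 238, 246] ⇒ [54, 75, 80, 93, 136, 176, 186, 208, 240, 248]
  KluII TCCTGC/1: at [37, 149, 159, 227] ⇒ [38, 150, 160, 228]
  EstII TCTATT/0: at [62, 98, 112, 127, 194] ⇒ [62, 98, 112, 127, 194]
  UxaIX AAAC/0: at [107, 190] ⇒ [107, 190]

All cut coordinates (distinct, sorted): [21, 28, 38, 54, 62, 75, 80, 87, 93, 98, 107, 112, 124, 127, 136, 146, 150, 160, 171, 176, 186, 190, 194, 208, 218, 228, 240, 248, 270]

Fragment lengths:
  21→28: 7 bp
  28→38: 10 bp
  38→54: 16 bp
  54→62: 8 bp
  62→75: 13 bp
  75→80: 5 bp
  80→87: 7 bp
  87→93: 6 bp
  93→98: 5 bp
  98→107: 9 bp
  107→112: 5 bp
  112→124: 12 bp
  124→127: 3 bp
  127→136: 9 bp
  136→146: 10 bp
  146→150: 4 bp
  150→160: 10 bp
  160→171: 11 bp
  171→176: 5 bp
  176→186: 10 bp
  186→190: 4 bp
  190→194: 4 bp
  194→208: 14 bp
  208→218: 10 bp
  218→228: 10 bp
  228→240: 12 bp
  240→248: 8 bp
  248→270: 22 bp
  270→21 (wrap): 280-270+21 = 31 bp

[3,4,4,4,5,5,5,5,6,7,7,8,8,9,9,10,10,10,10,10,10,11,12,12,13,14,16,22,31]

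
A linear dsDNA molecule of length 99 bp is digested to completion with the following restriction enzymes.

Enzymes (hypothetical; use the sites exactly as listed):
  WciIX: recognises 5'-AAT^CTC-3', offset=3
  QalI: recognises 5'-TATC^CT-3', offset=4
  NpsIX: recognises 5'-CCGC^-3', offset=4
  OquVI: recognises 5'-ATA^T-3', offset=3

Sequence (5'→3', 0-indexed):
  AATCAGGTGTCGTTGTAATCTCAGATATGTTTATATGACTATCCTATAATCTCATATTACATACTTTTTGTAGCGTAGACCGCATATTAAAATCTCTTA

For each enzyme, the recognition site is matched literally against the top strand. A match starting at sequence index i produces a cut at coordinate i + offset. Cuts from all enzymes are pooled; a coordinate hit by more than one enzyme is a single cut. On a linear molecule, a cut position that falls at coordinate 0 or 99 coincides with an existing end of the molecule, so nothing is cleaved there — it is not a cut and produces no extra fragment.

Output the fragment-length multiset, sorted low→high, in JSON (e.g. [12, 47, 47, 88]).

[3,6,6,7,7,8,8,8,19,27]

Per-enzyme occurrences:
  WciIX (AATCTC, off=3): starts [16, 47, 90] → cuts [19, 50, 93]
  QalI (TATCCT, off=4): starts [39] → cuts [43]
  NpsIX (CCGC, off=4): starts [79] → cuts [83]
  OquVI (ATAT, off=3): starts [24, 32, 53, 83] → cuts [27, 35, 56, 86]

Pooled cuts: [19, 27, 35, 43, 50, 56, 83, 86, 93]

Fragment lengths:
  [0,19): 19 bp
  [19,27): 8 bp
  [27,35): 8 bp
  [35,43): 8 bp
  [43,50): 7 bp
  [50,56): 6 bp
  [56,83): 27 bp
  [83,86): 3 bp
  [86,93): 7 bp
  [93,99): 6 bp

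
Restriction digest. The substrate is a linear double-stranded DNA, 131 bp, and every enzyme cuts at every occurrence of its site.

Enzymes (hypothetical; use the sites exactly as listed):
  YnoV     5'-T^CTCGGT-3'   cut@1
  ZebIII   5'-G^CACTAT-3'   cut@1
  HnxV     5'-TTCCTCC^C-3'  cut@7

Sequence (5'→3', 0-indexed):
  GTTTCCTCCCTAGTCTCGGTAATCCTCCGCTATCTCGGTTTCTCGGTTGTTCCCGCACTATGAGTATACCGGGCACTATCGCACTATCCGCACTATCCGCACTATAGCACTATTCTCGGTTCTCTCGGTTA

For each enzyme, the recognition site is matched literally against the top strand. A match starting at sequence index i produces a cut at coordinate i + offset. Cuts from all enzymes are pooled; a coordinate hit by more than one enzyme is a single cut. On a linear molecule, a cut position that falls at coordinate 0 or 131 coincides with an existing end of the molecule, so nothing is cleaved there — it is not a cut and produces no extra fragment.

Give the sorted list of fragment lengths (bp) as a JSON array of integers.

Scan for sites:
  YnoV (TCTCGGT, off=1): starts [13, 32, 40, 113, 122] → cuts [14, 33, 41, 114, 123]
  ZebIII (GCACTAT, off=1): starts [54, 72, 80, 89, 98, 106] → cuts [55, 73, 81, 90, 99, 107]
  HnxV (TTCCTCCC, off=7): starts [2] → cuts [9]

Pooled cuts: [9, 14, 33, 41, 55, 73, 81, 90, 99, 107, 114, 123]

Fragments:
  [0,9): 9 bp
  [9,14): 5 bp
  [14,33): 19 bp
  [33,41): 8 bp
  [41,55): 14 bp
  [55,73): 18 bp
  [73,81): 8 bp
  [81,90): 9 bp
  [90,99): 9 bp
  [99,107): 8 bp
  [107,114): 7 bp
  [114,123): 9 bp
  [123,131): 8 bp

[5,7,8,8,8,8,9,9,9,9,14,18,19]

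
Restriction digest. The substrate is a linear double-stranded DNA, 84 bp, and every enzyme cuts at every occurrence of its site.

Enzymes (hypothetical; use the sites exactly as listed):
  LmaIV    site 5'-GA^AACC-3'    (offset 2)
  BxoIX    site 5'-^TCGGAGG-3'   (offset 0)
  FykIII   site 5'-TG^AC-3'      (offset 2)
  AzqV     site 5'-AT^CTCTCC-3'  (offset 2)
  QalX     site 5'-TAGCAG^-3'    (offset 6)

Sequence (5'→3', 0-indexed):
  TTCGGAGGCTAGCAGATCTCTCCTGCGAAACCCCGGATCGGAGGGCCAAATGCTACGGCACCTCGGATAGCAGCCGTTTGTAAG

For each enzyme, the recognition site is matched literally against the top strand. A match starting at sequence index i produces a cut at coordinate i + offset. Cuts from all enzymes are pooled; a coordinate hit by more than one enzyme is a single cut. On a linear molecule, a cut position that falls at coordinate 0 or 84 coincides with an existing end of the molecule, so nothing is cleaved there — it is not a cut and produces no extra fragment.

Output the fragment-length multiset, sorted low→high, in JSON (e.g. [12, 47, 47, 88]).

Scan for sites:
  LmaIV (GAAACC, off=2): starts [26] → cuts [28]
  BxoIX (TCGGAGG, off=0): starts [1, 37] → cuts [1, 37]
  FykIII (TGAC, off=2): no sites
  AzqV (ATCTCTCC, off=2): starts [15] → cuts [17]
  QalX (TAGCAG, off=6): starts [9, 67] → cuts [15, 73]

Pooled cuts: [1, 15, 17, 28, 37, 73]

Fragment lengths:
  [0,1): 1 bp
  [1,15): 14 bp
  [15,17): 2 bp
  [17,28): 11 bp
  [28,37): 9 bp
  [37,73): 36 bp
  [73,84): 11 bp

[1,2,9,11,11,14,36]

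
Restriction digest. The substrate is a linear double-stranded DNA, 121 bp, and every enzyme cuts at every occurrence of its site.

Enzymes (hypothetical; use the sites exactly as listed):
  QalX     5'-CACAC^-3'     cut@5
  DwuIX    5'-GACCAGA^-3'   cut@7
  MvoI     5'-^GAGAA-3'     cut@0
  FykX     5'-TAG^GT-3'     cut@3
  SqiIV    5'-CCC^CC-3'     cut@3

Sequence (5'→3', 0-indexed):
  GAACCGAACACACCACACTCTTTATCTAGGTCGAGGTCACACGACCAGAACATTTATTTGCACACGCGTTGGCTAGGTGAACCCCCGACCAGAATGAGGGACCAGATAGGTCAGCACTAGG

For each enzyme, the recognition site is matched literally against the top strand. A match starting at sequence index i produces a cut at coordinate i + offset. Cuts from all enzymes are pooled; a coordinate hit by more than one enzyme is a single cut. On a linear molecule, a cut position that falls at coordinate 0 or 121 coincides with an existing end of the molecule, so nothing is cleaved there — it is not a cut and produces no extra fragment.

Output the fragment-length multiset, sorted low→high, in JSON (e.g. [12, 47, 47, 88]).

Scan for sites:
  QalX CACAC/5: at [8, 13, 37, 60] ⇒ [13, 18, 42, 65]
  DwuIX GACCAGA/7: at [42, 86, 99] ⇒ [49, 93, 106]
  MvoI (GAGAA, off=0): no sites
  FykX TAGGT/3: at [26, 73, 106] ⇒ [29, 76, 109]
  SqiIV CCCCC/3: at [81] ⇒ [84]

All cut coordinates (distinct, sorted): [13, 18, 29, 42, 49, 65, 76, 84, 93, 106, 109]

Fragment lengths:
  [0,13): 13 bp
  [13,18): 5 bp
  [18,29): 11 bp
  [29,42): 13 bp
  [42,49): 7 bp
  [49,65): 16 bp
  [65,76): 11 bp
  [76,84): 8 bp
  [84,93): 9 bp
  [93,106): 13 bp
  [106,109): 3 bp
  [109,121): 12 bp

[3,5,7,8,9,11,11,12,13,13,13,16]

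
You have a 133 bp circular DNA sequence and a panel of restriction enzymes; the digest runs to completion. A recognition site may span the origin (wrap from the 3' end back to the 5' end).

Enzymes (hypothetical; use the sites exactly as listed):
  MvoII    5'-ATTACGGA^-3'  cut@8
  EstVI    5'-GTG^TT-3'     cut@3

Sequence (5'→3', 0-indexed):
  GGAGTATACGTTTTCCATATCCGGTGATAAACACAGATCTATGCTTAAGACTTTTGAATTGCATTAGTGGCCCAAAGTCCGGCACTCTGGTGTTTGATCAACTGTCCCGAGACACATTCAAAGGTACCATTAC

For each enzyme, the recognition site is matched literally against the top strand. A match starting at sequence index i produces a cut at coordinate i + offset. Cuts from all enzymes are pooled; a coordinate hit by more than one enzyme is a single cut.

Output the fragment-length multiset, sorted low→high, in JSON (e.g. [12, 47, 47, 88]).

[44,89]

Per-enzyme occurrences:
  MvoII (ATTACGGA, off=8): starts [128] → cuts [3]
  EstVI (GTGTT, off=3): starts [89] → cuts [92]

All cut coordinates (distinct, sorted): [3, 92]

Fragment lengths:
  3→92: 89 bp
  92→3 (wrap): 133-92+3 = 44 bp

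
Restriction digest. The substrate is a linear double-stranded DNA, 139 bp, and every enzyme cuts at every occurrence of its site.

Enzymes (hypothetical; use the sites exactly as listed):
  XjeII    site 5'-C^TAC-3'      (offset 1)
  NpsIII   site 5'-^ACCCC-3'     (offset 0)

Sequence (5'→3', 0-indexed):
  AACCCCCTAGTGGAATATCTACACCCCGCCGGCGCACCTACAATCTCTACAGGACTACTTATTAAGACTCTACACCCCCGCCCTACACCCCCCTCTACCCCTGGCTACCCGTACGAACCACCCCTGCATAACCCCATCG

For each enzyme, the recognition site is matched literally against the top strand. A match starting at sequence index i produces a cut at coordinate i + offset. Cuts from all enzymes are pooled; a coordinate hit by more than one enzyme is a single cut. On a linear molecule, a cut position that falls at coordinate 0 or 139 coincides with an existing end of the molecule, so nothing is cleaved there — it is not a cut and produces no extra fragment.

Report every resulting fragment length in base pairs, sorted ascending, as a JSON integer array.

Scan for sites:
  XjeII (CTAC, off=1): starts [18, 37, 46, 54, 69, 82, 94, 104] → cuts [19, 38, 47, 55, 70, 83, 95, 105]
  NpsIII (ACCCC, off=0): starts [1, 22, 73, 86, 96, 119, 130] → cuts [1, 22, 73, 86, 96, 119, 130]

Pooled cuts: [1, 19, 22, 38, 47, 55, 70, 73, 83, 86, 95, 96, 105, 119, 130]

Fragments:
  [0,1): 1 bp
  [1,19): 18 bp
  [19,22): 3 bp
  [22,38): 16 bp
  [38,47): 9 bp
  [47,55): 8 bp
  [55,70): 15 bp
  [70,73): 3 bp
  [73,83): 10 bp
  [83,86): 3 bp
  [86,95): 9 bp
  [95,96): 1 bp
  [96,105): 9 bp
  [105,119): 14 bp
  [119,130): 11 bp
  [130,139): 9 bp

[1,1,3,3,3,8,9,9,9,9,10,11,14,15,16,18]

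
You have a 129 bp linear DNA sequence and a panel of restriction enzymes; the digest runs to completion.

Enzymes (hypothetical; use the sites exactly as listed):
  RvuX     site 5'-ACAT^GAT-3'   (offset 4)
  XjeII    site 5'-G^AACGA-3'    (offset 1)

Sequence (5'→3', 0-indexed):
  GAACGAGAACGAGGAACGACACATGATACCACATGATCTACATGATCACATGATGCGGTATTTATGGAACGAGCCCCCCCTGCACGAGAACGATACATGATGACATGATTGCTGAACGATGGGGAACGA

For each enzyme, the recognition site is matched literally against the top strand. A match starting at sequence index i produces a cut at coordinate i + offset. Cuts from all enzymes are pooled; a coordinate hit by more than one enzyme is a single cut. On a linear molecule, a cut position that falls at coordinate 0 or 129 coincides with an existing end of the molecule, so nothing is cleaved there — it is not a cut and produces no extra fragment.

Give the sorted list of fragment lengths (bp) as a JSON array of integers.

[1,5,6,7,8,8,8,9,10,10,10,10,16,21]

Per-enzyme occurrences:
  RvuX (ACATGAT, off=4): starts [20, 30, 39, 47, 94, 102] → cuts [24, 34, 43, 51, 98, 106]
  XjeII (GAACGA, off=1): starts [0, 6, 13, 66, 87, 113, 123] → cuts [1, 7, 14, 67, 88, 114, 124]

All cut coordinates (distinct, sorted): [1, 7, 14, 24, 34, 43, 51, 67, 88, 98, 106, 114, 124]

Fragments:
  [0,1): 1 bp
  [1,7): 6 bp
  [7,14): 7 bp
  [14,24): 10 bp
  [24,34): 10 bp
  [34,43): 9 bp
  [43,51): 8 bp
  [51,67): 16 bp
  [67,88): 21 bp
  [88,98): 10 bp
  [98,106): 8 bp
  [106,114): 8 bp
  [114,124): 10 bp
  [124,129): 5 bp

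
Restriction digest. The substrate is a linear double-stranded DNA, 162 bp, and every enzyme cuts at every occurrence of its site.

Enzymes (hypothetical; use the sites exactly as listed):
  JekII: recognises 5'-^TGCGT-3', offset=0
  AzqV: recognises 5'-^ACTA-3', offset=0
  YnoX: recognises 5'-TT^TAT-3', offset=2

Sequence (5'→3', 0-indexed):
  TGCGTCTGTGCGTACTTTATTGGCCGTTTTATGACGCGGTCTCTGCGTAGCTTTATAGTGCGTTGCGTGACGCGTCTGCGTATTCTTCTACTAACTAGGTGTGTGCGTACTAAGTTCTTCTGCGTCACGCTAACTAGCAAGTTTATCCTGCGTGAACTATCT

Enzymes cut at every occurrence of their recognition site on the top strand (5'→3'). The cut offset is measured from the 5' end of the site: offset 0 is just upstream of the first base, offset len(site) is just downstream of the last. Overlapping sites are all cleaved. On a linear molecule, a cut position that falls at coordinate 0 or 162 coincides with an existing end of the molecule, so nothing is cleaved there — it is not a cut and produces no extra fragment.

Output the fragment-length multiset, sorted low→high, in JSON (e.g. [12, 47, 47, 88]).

[4,5,5,5,5,7,7,8,9,10,10,11,12,12,12,13,13,14]

Site scan:
  JekII TGCGT/0: at [0, 8, 43, 58, 63, 76, 103, 120, 148] ⇒ [8, 43, 58, 63, 76, 103, 120, 148] (position 0 is a terminus of the linear molecule — no cut)
  AzqV ACTA/0: at [89, 93, 108, 132, 155] ⇒ [89, 93, 108, 132, 155]
  YnoX TTTAT/2: at [15, 27, 51, 141] ⇒ [17, 29, 53, 143]

All cut coordinates (distinct, sorted): [8, 17, 29, 43, 53, 58, 63, 76, 89, 93, 103, 108, 120, 132, 143, 148, 155]

Fragments:
  [0,8): 8 bp
  [8,17): 9 bp
  [17,29): 12 bp
  [29,43): 14 bp
  [43,53): 10 bp
  [53,58): 5 bp
  [58,63): 5 bp
  [63,76): 13 bp
  [76,89): 13 bp
  [89,93): 4 bp
  [93,103): 10 bp
  [103,108): 5 bp
  [108,120): 12 bp
  [120,132): 12 bp
  [132,143): 11 bp
  [143,148): 5 bp
  [148,155): 7 bp
  [155,162): 7 bp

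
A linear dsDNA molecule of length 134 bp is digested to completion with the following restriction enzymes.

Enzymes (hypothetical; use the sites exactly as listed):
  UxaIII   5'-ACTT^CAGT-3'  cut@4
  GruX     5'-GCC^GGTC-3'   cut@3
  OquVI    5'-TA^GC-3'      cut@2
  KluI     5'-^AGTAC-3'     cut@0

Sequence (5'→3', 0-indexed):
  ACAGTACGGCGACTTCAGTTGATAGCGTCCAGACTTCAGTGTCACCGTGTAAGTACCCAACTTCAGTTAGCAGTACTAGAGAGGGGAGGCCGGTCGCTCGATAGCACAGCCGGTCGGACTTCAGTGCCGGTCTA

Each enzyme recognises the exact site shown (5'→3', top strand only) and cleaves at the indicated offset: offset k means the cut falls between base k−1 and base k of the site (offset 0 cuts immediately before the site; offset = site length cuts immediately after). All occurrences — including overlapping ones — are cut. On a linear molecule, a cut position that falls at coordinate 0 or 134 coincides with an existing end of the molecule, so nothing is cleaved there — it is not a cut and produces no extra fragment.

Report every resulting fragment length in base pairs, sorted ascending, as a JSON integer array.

Site scan:
  UxaIII ACTTCAGT/4: at [11, 32, 59, 117] ⇒ [15, 36, 63, 121]
  GruX GCCGGTC/3: at [88, 108, 125] ⇒ [91, 111, 128]
  OquVI TAGC/2: at [22, 67, 101] ⇒ [24, 69, 103]
  KluI AGTAC/0: at [2, 51, 71] ⇒ [2, 51, 71]

Pooled cuts: [2, 15, 24, 36, 51, 63, 69, 71, 91, 103, 111, 121, 128]

Fragments:
  [0,2): 2 bp
  [2,15): 13 bp
  [15,24): 9 bp
  [24,36): 12 bp
  [36,51): 15 bp
  [51,63): 12 bp
  [63,69): 6 bp
  [69,71): 2 bp
  [71,91): 20 bp
  [91,103): 12 bp
  [103,111): 8 bp
  [111,121): 10 bp
  [121,128): 7 bp
  [128,134): 6 bp

[2,2,6,6,7,8,9,10,12,12,12,13,15,20]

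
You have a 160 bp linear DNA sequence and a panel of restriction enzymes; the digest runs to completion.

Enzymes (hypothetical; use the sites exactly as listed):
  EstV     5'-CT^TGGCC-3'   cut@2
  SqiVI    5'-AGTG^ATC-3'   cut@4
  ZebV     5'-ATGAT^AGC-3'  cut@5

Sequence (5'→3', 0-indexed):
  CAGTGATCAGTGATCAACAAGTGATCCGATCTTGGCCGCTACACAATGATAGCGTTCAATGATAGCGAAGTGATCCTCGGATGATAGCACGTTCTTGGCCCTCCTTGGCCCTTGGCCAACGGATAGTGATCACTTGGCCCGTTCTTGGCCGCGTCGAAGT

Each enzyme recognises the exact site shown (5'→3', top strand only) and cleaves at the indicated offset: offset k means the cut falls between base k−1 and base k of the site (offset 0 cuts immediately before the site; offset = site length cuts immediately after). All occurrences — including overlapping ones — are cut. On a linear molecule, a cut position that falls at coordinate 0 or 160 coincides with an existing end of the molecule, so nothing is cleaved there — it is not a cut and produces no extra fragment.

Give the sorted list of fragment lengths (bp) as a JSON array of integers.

Scan for sites:
  EstV (CTTGGCC, off=2): starts [30, 93, 103, 110, 132, 143] → cuts [32, 95, 105, 112, 134, 145]
  SqiVI (AGTGATC, off=4): starts [1, 8, 19, 68, 124] → cuts [5, 12, 23, 72, 128]
  ZebV (ATGATAGC, off=5): starts [45, 58, 80] → cuts [50, 63, 85]

Pooled cuts: [5, 12, 23, 32, 50, 63, 72, 85, 95, 105, 112, 128, 134, 145]

Fragment lengths:
  [0,5): 5 bp
  [5,12): 7 bp
  [12,23): 11 bp
  [23,32): 9 bp
  [32,50): 18 bp
  [50,63): 13 bp
  [63,72): 9 bp
  [72,85): 13 bp
  [85,95): 10 bp
  [95,105): 10 bp
  [105,112): 7 bp
  [112,128): 16 bp
  [128,134): 6 bp
  [134,145): 11 bp
  [145,160): 15 bp

[5,6,7,7,9,9,10,10,11,11,13,13,15,16,18]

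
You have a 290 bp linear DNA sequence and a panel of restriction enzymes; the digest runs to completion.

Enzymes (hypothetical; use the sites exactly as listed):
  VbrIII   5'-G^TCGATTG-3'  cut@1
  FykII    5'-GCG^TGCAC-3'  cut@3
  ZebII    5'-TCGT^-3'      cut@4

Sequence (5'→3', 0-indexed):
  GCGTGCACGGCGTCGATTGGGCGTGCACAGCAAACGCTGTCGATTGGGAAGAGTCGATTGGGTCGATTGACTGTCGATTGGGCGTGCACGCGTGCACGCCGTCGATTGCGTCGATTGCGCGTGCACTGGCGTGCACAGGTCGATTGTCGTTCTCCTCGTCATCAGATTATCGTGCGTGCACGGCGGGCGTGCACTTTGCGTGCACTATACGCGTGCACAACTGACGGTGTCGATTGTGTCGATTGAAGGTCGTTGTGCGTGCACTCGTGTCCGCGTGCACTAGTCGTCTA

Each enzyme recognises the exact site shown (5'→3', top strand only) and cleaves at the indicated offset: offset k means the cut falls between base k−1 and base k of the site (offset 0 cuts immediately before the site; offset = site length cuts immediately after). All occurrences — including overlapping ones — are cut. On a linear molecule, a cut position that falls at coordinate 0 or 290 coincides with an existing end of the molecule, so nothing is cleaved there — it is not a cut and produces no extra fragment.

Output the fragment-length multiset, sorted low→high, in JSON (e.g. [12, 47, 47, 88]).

Scan for sites:
  VbrIII GTCGATTG/1: at [11, 38, 52, 61, 72, 100, 109, 138, 228, 237] ⇒ [12, 39, 53, 62, 73, 101, 110, 139, 229, 238]
  FykII GCGTGCAC/3: at [0, 20, 81, 89, 118, 128, 173, 186, 197, 210, 256, 272] ⇒ [3, 23, 84, 92, 121, 131, 176, 189, 200, 213, 259, 275]
  ZebII TCGT/4: at [146, 155, 169, 249, 264, 283] ⇒ [150, 159, 173, 253, 268, 287]

All cut coordinates (distinct, sorted): [3, 12, 23, 39, 53, 62, 73, 84, 92, 101, 110, 121, 131, 139, 150, 159, 173, 176, 189, 200, 213, 229, 238, 253, 259, 268, 275, 287]

Fragments:
  [0,3): 3 bp
  [3,12): 9 bp
  [12,23): 11 bp
  [23,39): 16 bp
  [39,53): 14 bp
  [53,62): 9 bp
  [62,73): 11 bp
  [73,84): 11 bp
  [84,92): 8 bp
  [92,101): 9 bp
  [101,110): 9 bp
  [110,121): 11 bp
  [121,131): 10 bp
  [131,139): 8 bp
  [139,150): 11 bp
  [150,159): 9 bp
  [159,173): 14 bp
  [173,176): 3 bp
  [176,189): 13 bp
  [189,200): 11 bp
  [200,213): 13 bp
  [213,229): 16 bp
  [229,238): 9 bp
  [238,253): 15 bp
  [253,259): 6 bp
  [259,268): 9 bp
  [268,275): 7 bp
  [275,287): 12 bp
  [287,290): 3 bp

[3,3,3,6,7,8,8,9,9,9,9,9,9,9,10,11,11,11,11,11,11,12,13,13,14,14,15,16,16]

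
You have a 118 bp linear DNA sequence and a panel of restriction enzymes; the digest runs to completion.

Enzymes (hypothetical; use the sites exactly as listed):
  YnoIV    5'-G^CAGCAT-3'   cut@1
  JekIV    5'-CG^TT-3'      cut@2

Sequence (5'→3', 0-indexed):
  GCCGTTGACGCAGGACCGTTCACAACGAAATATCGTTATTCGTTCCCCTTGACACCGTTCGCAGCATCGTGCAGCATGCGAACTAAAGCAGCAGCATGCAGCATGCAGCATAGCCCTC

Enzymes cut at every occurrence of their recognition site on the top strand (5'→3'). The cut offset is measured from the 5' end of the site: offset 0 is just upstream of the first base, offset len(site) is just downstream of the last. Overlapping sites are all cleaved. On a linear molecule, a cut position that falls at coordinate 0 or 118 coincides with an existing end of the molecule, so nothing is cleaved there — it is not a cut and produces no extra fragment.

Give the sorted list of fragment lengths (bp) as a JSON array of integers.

Per-enzyme occurrences:
  YnoIV (GCAGCAT, off=1): starts [60, 70, 90, 97, 104] → cuts [61, 71, 91, 98, 105]
  JekIV (CGTT, off=2): starts [2, 16, 33, 40, 55] → cuts [4, 18, 35, 42, 57]

Pooled cuts: [4, 18, 35, 42, 57, 61, 71, 91, 98, 105]

Fragments:
  [0,4): 4 bp
  [4,18): 14 bp
  [18,35): 17 bp
  [35,42): 7 bp
  [42,57): 15 bp
  [57,61): 4 bp
  [61,71): 10 bp
  [71,91): 20 bp
  [91,98): 7 bp
  [98,105): 7 bp
  [105,118): 13 bp

[4,4,7,7,7,10,13,14,15,17,20]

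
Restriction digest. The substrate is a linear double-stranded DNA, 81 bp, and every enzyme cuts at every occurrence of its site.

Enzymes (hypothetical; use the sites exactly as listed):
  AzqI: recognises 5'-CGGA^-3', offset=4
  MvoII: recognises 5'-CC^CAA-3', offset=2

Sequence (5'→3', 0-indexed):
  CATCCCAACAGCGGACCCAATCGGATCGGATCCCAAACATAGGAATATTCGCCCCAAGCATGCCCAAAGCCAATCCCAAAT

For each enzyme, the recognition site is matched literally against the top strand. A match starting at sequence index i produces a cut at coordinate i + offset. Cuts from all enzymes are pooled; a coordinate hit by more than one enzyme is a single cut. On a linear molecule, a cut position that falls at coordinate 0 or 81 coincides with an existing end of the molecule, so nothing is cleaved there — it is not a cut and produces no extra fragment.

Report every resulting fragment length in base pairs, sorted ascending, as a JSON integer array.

Per-enzyme occurrences:
  AzqI CGGA/4: at [11, 21, 26] ⇒ [15, 25, 30]
  MvoII CCCAA/2: at [3, 15, 31, 52, 62, 74] ⇒ [5, 17, 33, 54, 64, 76]

All cut coordinates (distinct, sorted): [5, 15, 17, 25, 30, 33, 54, 64, 76]

Fragment lengths:
  [0,5): 5 bp
  [5,15): 10 bp
  [15,17): 2 bp
  [17,25): 8 bp
  [25,30): 5 bp
  [30,33): 3 bp
  [33,54): 21 bp
  [54,64): 10 bp
  [64,76): 12 bp
  [76,81): 5 bp

[2,3,5,5,5,8,10,10,12,21]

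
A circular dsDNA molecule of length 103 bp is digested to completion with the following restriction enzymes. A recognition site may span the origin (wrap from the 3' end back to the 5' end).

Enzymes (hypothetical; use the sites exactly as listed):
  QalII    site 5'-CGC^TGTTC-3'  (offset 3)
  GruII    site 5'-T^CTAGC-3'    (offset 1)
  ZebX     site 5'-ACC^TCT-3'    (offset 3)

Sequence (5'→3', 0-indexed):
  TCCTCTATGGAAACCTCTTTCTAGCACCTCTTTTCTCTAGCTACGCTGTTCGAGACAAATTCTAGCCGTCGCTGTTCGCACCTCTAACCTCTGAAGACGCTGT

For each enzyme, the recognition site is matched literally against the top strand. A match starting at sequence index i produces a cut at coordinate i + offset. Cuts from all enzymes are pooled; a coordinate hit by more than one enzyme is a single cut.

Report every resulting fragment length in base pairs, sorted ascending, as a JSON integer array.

[5,7,8,8,10,10,11,11,15,18]

Per-enzyme occurrences:
  QalII (CGCTGTTC, off=3): starts [43, 69, 97] → cuts [46, 72, 100]
  GruII (TCTAGC, off=1): starts [19, 35, 60] → cuts [20, 36, 61]
  ZebX (ACCTCT, off=3): starts [12, 25, 79, 86] → cuts [15, 28, 82, 89]

All cut coordinates (distinct, sorted): [15, 20, 28, 36, 46, 61, 72, 82, 89, 100]

Fragment lengths:
  15→20: 5 bp
  20→28: 8 bp
  28→36: 8 bp
  36→46: 10 bp
  46→61: 15 bp
  61→72: 11 bp
  72→82: 10 bp
  82→89: 7 bp
  89→100: 11 bp
  100→15 (wrap): 103-100+15 = 18 bp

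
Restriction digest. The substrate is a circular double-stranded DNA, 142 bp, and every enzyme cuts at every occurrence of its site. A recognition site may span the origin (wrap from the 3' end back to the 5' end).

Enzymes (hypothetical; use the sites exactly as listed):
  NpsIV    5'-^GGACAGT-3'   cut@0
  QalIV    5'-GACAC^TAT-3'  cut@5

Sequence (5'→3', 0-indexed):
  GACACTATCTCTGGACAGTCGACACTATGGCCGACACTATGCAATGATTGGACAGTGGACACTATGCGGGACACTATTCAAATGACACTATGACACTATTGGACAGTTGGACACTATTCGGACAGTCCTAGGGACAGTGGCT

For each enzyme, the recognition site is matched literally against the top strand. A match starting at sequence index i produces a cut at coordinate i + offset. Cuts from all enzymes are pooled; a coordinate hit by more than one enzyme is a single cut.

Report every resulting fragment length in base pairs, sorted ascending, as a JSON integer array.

[4,5,7,8,12,12,12,12,13,13,14,14,16]

Scan for sites:
  NpsIV (GGACAGT, off=0): starts [12, 49, 100, 119, 131] → cuts [12, 49, 100, 119, 131]
  QalIV (GACACTAT, off=5): starts [0, 20, 32, 57, 69, 83, 91, 109] → cuts [5, 25, 37, 62, 74, 88, 96, 114]

All cut coordinates (distinct, sorted): [5, 12, 25, 37, 49, 62, 74, 88, 96, 100, 114, 119, 131]

Fragments:
  5→12: 7 bp
  12→25: 13 bp
  25→37: 12 bp
  37→49: 12 bp
  49→62: 13 bp
  62→74: 12 bp
  74→88: 14 bp
  88→96: 8 bp
  96→100: 4 bp
  100→114: 14 bp
  114→119: 5 bp
  119→131: 12 bp
  131→5 (wrap): 142-131+5 = 16 bp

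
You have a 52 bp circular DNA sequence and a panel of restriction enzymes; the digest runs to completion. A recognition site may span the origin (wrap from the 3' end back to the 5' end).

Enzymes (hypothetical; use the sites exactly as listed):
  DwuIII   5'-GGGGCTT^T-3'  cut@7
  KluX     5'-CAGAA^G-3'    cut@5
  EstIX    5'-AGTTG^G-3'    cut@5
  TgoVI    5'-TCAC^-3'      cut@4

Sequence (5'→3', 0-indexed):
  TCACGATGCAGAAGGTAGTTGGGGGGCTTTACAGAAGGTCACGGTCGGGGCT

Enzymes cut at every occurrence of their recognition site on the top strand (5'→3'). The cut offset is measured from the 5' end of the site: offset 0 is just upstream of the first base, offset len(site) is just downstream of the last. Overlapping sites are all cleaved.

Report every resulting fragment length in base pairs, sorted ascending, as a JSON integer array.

[6,7,8,8,9,14]

Scan for sites:
  DwuIII GGGGCTTT/7: at [22] ⇒ [29]
  KluX CAGAAG/5: at [8, 31] ⇒ [13, 36]
  EstIX AGTTGG/5: at [16] ⇒ [21]
  TgoVI TCAC/4: at [0, 38] ⇒ [4, 42]

All cut coordinates (distinct, sorted): [4, 13, 21, 29, 36, 42]

Fragments:
  4→13: 9 bp
  13→21: 8 bp
  21→29: 8 bp
  29→36: 7 bp
  36→42: 6 bp
  42→4 (wrap): 52-42+4 = 14 bp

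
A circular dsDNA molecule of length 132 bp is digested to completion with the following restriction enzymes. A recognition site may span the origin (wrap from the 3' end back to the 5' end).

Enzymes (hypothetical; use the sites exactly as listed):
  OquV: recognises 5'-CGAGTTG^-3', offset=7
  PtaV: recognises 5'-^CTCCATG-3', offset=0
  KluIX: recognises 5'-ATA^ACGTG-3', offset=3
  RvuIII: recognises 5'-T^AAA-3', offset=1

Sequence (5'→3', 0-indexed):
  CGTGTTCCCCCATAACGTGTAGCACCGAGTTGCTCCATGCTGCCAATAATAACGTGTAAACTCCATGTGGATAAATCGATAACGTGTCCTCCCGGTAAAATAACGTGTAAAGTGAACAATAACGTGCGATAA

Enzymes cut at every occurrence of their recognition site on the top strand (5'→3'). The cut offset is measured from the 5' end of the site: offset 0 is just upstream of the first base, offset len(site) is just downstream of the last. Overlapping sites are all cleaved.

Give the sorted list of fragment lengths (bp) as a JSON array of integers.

Site scan:
  OquV CGAGTTG/7: at [25] ⇒ [32]
  PtaV CTCCATG/0: at [32, 60] ⇒ [32, 60]
  KluIX ATAACGTG/3: at [11, 48, 78, 99, 118, 128] ⇒ [14, 51, 81, 102, 121, 131]
  RvuIII TAAA/1: at [56, 71, 95, 107] ⇒ [57, 72, 96, 108]

All cut coordinates (distinct, sorted): [14, 32, 51, 57, 60, 72, 81, 96, 102, 108, 121, 131]

Fragment lengths:
  14→32: 18 bp
  32→51: 19 bp
  51→57: 6 bp
  57→60: 3 bp
  60→72: 12 bp
  72→81: 9 bp
  81→96: 15 bp
  96→102: 6 bp
  102→108: 6 bp
  108→121: 13 bp
  121→131: 10 bp
  131→14 (wrap): 132-131+14 = 15 bp

[3,6,6,6,9,10,12,13,15,15,18,19]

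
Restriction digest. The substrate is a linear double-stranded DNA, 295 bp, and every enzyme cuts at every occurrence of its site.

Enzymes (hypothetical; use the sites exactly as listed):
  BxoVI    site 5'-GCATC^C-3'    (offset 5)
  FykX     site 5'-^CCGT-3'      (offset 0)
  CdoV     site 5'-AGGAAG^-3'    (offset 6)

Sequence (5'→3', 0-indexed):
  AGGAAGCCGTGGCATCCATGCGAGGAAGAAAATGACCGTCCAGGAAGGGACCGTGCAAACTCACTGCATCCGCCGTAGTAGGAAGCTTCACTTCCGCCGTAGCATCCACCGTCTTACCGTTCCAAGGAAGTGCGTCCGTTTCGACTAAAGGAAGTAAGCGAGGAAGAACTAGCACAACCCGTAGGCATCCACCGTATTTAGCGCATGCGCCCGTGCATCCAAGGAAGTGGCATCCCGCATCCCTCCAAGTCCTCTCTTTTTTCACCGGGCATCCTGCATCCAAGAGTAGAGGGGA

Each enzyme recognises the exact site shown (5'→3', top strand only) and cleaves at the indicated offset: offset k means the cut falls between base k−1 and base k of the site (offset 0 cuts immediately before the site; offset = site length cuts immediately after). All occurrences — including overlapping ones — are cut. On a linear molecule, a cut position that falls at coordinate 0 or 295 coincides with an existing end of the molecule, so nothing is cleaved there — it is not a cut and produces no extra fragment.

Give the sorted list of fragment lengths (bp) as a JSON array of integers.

[2,2,2,3,5,6,7,7,7,7,8,8,9,10,10,11,11,12,12,12,12,13,14,15,19,19,20,32]

Per-enzyme occurrences:
  BxoVI GCATCC/5: at [11, 65, 101, 184, 214, 229, 236, 268, 275] ⇒ [16, 70, 106, 189, 219, 234, 241, 273, 280]
  FykX CCGT/0: at [6, 35, 50, 72, 96, 108, 116, 135, 178, 191, 210] ⇒ [6, 35, 50, 72, 96, 108, 116, 135, 178, 191, 210]
  CdoV AGGAAG/6: at [0, 22, 41, 79, 124, 148, 160, 221] ⇒ [6, 28, 47, 85, 130, 154, 166, 227]

All cut coordinates (distinct, sorted): [6, 16, 28, 35, 47, 50, 70, 72, 85, 96, 106, 108, 116, 130, 135, 154, 166, 178, 189, 191, 210, 219, 227, 234, 241, 273, 280]

Fragments:
  [0,6): 6 bp
  [6,16): 10 bp
  [16,28): 12 bp
  [28,35): 7 bp
  [35,47): 12 bp
  [47,50): 3 bp
  [50,70): 20 bp
  [70,72): 2 bp
  [72,85): 13 bp
  [85,96): 11 bp
  [96,106): 10 bp
  [106,108): 2 bp
  [108,116): 8 bp
  [116,130): 14 bp
  [130,135): 5 bp
  [135,154): 19 bp
  [154,166): 12 bp
  [166,178): 12 bp
  [178,189): 11 bp
  [189,191): 2 bp
  [191,210): 19 bp
  [210,219): 9 bp
  [219,227): 8 bp
  [227,234): 7 bp
  [234,241): 7 bp
  [241,273): 32 bp
  [273,280): 7 bp
  [280,295): 15 bp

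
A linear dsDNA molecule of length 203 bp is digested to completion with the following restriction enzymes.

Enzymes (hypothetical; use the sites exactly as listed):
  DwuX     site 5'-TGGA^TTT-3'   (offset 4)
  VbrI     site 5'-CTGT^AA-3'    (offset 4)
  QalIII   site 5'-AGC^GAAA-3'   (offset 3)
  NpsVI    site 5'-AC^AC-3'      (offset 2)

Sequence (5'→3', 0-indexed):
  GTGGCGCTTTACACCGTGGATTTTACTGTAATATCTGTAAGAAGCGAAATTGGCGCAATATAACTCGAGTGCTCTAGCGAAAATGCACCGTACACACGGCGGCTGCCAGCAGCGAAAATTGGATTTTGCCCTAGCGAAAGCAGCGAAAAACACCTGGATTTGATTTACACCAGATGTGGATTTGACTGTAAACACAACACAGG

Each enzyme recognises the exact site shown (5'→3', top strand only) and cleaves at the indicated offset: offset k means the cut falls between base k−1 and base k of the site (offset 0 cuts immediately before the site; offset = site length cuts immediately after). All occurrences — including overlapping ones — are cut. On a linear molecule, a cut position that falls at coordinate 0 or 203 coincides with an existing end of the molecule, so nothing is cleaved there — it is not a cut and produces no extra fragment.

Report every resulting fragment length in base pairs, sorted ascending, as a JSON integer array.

[2,4,5,5,7,7,7,8,9,9,9,9,10,10,12,12,12,15,18,33]

Site scan:
  DwuX TGGATTT/4: at [16, 119, 154, 176] ⇒ [20, 123, 158, 180]
  VbrI CTGTAA/4: at [25, 34, 185] ⇒ [29, 38, 189]
  QalIII AGCGAAA/3: at [42, 75, 110, 132, 141] ⇒ [45, 78, 113, 135, 144]
  NpsVI ACAC/2: at [10, 91, 93, 149, 166, 191, 196] ⇒ [12, 93, 95, 151, 168, 193, 198]

All cut coordinates (distinct, sorted): [12, 20, 29, 38, 45, 78, 93, 95, 113, 123, 135, 144, 151, 158, 168, 180, 189, 193, 198]

Fragments:
  [0,12): 12 bp
  [12,20): 8 bp
  [20,29): 9 bp
  [29,38): 9 bp
  [38,45): 7 bp
  [45,78): 33 bp
  [78,93): 15 bp
  [93,95): 2 bp
  [95,113): 18 bp
  [113,123): 10 bp
  [123,135): 12 bp
  [135,144): 9 bp
  [144,151): 7 bp
  [151,158): 7 bp
  [158,168): 10 bp
  [168,180): 12 bp
  [180,189): 9 bp
  [189,193): 4 bp
  [193,198): 5 bp
  [198,203): 5 bp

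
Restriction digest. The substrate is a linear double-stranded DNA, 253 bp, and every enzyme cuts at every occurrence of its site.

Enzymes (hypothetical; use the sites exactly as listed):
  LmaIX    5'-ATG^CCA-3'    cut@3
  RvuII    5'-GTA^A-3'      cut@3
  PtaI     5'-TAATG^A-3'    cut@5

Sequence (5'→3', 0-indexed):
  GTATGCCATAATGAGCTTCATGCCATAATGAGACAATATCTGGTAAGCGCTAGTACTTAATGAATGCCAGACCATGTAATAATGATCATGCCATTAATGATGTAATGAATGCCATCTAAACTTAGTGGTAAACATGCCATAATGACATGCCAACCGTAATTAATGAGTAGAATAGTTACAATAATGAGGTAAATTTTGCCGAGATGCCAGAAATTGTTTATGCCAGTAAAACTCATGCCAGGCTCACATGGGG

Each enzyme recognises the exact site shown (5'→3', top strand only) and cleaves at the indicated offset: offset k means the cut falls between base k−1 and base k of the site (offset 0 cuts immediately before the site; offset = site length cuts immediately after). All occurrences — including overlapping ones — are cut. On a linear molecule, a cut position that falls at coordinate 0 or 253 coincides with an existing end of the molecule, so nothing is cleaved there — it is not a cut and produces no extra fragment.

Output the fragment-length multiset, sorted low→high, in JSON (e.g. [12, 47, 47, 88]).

Site scan:
  LmaIX ATGCCA/3: at [2, 19, 63, 87, 108, 133, 146, 203, 219, 234] ⇒ [5, 22, 66, 90, 111, 136, 149, 206, 222, 237]
  RvuII GTAA/3: at [42, 75, 101, 127, 155, 188, 225] ⇒ [45, 78, 104, 130, 158, 191, 228]
  PtaI TAATGA/5: at [8, 25, 57, 79, 94, 102, 139, 160, 181] ⇒ [13, 30, 62, 84, 99, 107, 144, 165, 186]

Pooled cuts: [5, 13, 22, 30, 45, 62, 66, 78, 84, 90, 99, 104, 107, 111, 130, 136, 144, 149, 158, 165, 186, 191, 206, 222, 228, 237]

Fragment lengths:
  [0,5): 5 bp
  [5,13): 8 bp
  [13,22): 9 bp
  [22,30): 8 bp
  [30,45): 15 bp
  [45,62): 17 bp
  [62,66): 4 bp
  [66,78): 12 bp
  [78,84): 6 bp
  [84,90): 6 bp
  [90,99): 9 bp
  [99,104): 5 bp
  [104,107): 3 bp
  [107,111): 4 bp
  [111,130): 19 bp
  [130,136): 6 bp
  [136,144): 8 bp
  [144,149): 5 bp
  [149,158): 9 bp
  [158,165): 7 bp
  [165,186): 21 bp
  [186,191): 5 bp
  [191,206): 15 bp
  [206,222): 16 bp
  [222,228): 6 bp
  [228,237): 9 bp
  [237,253): 16 bp

[3,4,4,5,5,5,5,6,6,6,6,7,8,8,8,9,9,9,9,12,15,15,16,16,17,19,21]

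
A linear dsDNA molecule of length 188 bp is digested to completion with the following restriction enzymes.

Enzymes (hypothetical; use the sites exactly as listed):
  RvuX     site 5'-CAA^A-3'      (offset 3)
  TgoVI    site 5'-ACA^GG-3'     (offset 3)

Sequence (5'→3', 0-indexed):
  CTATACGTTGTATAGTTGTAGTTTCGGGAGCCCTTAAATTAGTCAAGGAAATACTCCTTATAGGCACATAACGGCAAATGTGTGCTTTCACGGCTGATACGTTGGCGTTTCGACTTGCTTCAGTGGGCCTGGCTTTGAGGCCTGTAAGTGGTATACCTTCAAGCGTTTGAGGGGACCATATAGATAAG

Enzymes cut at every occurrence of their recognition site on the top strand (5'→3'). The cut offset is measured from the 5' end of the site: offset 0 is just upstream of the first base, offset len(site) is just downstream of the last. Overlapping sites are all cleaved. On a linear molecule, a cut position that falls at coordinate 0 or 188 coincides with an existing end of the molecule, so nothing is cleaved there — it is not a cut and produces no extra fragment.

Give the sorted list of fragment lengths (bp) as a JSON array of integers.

Per-enzyme occurrences:
  RvuX (CAAA, off=3): starts [74] → cuts [77]
  TgoVI (ACAGG, off=3): no sites

Pooled cuts: [77]

Fragment lengths:
  [0,77): 77 bp
  [77,188): 111 bp

[77,111]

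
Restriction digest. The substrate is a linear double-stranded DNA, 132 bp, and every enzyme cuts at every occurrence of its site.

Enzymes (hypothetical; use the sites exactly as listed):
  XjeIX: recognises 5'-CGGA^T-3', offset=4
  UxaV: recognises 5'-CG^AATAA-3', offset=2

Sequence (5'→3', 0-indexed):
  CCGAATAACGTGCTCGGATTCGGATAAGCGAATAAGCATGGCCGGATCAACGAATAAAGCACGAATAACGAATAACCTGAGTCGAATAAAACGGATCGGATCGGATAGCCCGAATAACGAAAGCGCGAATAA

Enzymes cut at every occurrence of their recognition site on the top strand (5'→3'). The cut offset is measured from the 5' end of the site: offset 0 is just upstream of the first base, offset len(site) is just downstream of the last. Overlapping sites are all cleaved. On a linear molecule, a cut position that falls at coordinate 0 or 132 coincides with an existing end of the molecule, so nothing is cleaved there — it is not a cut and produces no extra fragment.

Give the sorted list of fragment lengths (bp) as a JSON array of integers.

Per-enzyme occurrences:
  XjeIX CGGAT/4: at [14, 20, 42, 91, 96, 101] ⇒ [18, 24, 46, 95, 100, 105]
  UxaV CGAATAA/2: at [1, 28, 50, 61, 68, 82, 110, 125] ⇒ [3, 30, 52, 63, 70, 84, 112, 127]

Pooled cuts: [3, 18, 24, 30, 46, 52, 63, 70, 84, 95, 100, 105, 112, 127]

Fragment lengths:
  [0,3): 3 bp
  [3,18): 15 bp
  [18,24): 6 bp
  [24,30): 6 bp
  [30,46): 16 bp
  [46,52): 6 bp
  [52,63): 11 bp
  [63,70): 7 bp
  [70,84): 14 bp
  [84,95): 11 bp
  [95,100): 5 bp
  [100,105): 5 bp
  [105,112): 7 bp
  [112,127): 15 bp
  [127,132): 5 bp

[3,5,5,5,6,6,6,7,7,11,11,14,15,15,16]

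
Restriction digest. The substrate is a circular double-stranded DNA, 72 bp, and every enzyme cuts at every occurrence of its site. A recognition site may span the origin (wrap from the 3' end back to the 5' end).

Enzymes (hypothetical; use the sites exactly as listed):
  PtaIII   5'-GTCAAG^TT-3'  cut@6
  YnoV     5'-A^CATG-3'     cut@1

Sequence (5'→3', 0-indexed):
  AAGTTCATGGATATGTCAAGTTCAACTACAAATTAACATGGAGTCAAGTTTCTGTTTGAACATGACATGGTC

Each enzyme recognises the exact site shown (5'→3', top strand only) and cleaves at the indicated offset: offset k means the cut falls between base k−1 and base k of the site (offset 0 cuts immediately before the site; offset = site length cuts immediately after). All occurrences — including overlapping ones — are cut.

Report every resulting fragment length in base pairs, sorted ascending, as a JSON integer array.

Scan for sites:
  PtaIII GTCAAGTT/6: at [14, 42, 69] ⇒ [3, 20, 48]
  YnoV ACATG/1: at [35, 59, 64] ⇒ [36, 60, 65]

All cut coordinates (distinct, sorted): [3, 20, 36, 48, 60, 65]

Fragments:
  3→20: 17 bp
  20→36: 16 bp
  36→48: 12 bp
  48→60: 12 bp
  60→65: 5 bp
  65→3 (wrap): 72-65+3 = 10 bp

[5,10,12,12,16,17]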